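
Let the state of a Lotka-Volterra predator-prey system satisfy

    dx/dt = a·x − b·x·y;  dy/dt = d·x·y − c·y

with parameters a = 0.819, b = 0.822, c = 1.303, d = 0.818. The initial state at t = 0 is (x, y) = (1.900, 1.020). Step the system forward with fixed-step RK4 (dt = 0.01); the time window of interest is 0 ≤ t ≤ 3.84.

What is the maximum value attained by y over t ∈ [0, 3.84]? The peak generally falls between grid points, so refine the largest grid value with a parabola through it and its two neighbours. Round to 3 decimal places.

max y = 1.244

t=0.000: state=(1.900, 1.020)
step 1 (dt=0.01): k1=(-0.037, 0.256), k2=(-0.039, 0.256), k3=(-0.039, 0.256), k4=(-0.041, 0.257); state += dt/6·(k1+2k2+2k3+k4)
t=0.010: state=(1.900, 1.023)
t=0.020: state=(1.899, 1.025)
t=0.030: state=(1.899, 1.028)
continuing one RK4 step at a time; state shown every 20 steps (Δt=0.2):
t=0.200: state=(1.885, 1.071)
t=0.400: state=(1.854, 1.121)
t=0.600: state=(1.809, 1.166)
t=0.800: state=(1.754, 1.203)
t=1.000: state=(1.692, 1.229)
t=1.200: state=(1.626, 1.242)
t=1.400: state=(1.561, 1.242)
t=1.600: state=(1.501, 1.230)
t=1.800: state=(1.447, 1.206)
t=2.000: state=(1.402, 1.173)
t=2.200: state=(1.366, 1.133)
t=2.400: state=(1.340, 1.090)
t=2.600: state=(1.325, 1.044)
t=2.800: state=(1.320, 0.999)
t=3.000: state=(1.324, 0.955)
t=3.200: state=(1.337, 0.915)
t=3.400: state=(1.359, 0.879)
t=3.600: state=(1.390, 0.848)
t=3.800: state=(1.427, 0.823)
t=3.840: state=(1.435, 0.818)
largest grid value and its neighbours: y(1.290)=1.24373, y(1.300)=1.24375, y(1.310)=1.24374
parabola through these three points peaks at t≈1.302 with y≈1.24375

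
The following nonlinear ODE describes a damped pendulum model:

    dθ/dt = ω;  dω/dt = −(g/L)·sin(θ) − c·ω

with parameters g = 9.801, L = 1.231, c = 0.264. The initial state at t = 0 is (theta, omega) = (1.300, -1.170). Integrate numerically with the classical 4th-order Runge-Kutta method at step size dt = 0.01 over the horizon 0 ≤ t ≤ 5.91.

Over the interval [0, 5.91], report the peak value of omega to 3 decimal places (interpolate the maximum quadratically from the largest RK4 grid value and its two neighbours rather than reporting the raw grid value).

t=0.000: state=(1.300, -1.170)
step 1 (dt=0.01): k1=(-1.170, -7.363), k2=(-1.207, -7.340), k3=(-1.207, -7.340), k4=(-1.243, -7.317); state += dt/6·(k1+2k2+2k3+k4)
t=0.010: state=(1.288, -1.243)
t=0.020: state=(1.275, -1.316)
t=0.030: state=(1.262, -1.389)
continuing one RK4 step at a time; state shown every 20 steps (Δt=0.2):
t=0.200: state=(0.927, -2.507)
t=0.400: state=(0.334, -3.292)
t=0.600: state=(-0.325, -3.120)
t=0.800: state=(-0.856, -2.082)
t=1.000: state=(-1.132, -0.658)
t=1.200: state=(-1.118, 0.791)
t=1.400: state=(-0.829, 2.045)
t=1.600: state=(-0.333, 2.795)
t=1.800: state=(0.234, 2.722)
t=2.000: state=(0.703, 1.866)
t=2.200: state=(0.953, 0.608)
t=2.400: state=(0.943, -0.703)
t=2.600: state=(0.686, -1.810)
t=2.800: state=(0.252, -2.423)
t=3.000: state=(-0.234, -2.306)
t=3.200: state=(-0.626, -1.524)
t=3.400: state=(-0.821, -0.398)
t=3.600: state=(-0.783, 0.757)
t=3.800: state=(-0.533, 1.682)
t=4.000: state=(-0.143, 2.115)
t=4.200: state=(0.269, 1.901)
t=4.400: state=(0.581, 1.147)
t=4.600: state=(0.711, 0.134)
t=4.800: state=(0.636, -0.860)
t=5.000: state=(0.385, -1.586)
t=5.200: state=(0.034, -1.828)
t=5.400: state=(-0.309, -1.512)
t=5.600: state=(-0.543, -0.776)
t=5.800: state=(-0.608, 0.128)
t=5.910: state=(-0.568, 0.606)
largest grid value and its neighbours: omega(1.670)=2.87184, omega(1.680)=2.87376, omega(1.690)=2.87341
parabola through these three points peaks at t≈1.683 with omega≈2.87390

max omega = 2.874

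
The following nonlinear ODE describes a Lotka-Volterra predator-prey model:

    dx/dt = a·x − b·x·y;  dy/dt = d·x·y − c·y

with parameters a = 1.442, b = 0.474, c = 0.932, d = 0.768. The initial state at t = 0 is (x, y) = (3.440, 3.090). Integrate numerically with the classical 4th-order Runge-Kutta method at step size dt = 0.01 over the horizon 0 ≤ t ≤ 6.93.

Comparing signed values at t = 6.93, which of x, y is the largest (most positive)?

largest component: y

t=0.000: state=(3.440, 3.090)
step 1 (dt=0.01): k1=(-0.078, 5.284), k2=(-0.121, 5.328), k3=(-0.121, 5.328), k4=(-0.165, 5.372); state += dt/6·(k1+2k2+2k3+k4)
t=0.010: state=(3.439, 3.143)
t=0.020: state=(3.437, 3.197)
t=0.030: state=(3.434, 3.252)
continuing one RK4 step at a time; state shown every 25 steps (Δt=0.25):
t=0.250: state=(3.132, 4.643)
t=0.500: state=(2.347, 6.254)
t=0.750: state=(1.506, 7.153)
t=1.000: state=(0.920, 7.119)
t=1.250: state=(0.587, 6.495)
t=1.500: state=(0.409, 5.651)
t=1.750: state=(0.316, 4.795)
t=2.000: state=(0.269, 4.016)
t=2.250: state=(0.250, 3.343)
t=2.500: state=(0.250, 2.777)
t=2.750: state=(0.265, 2.311)
t=3.000: state=(0.296, 1.931)
t=3.250: state=(0.344, 1.626)
t=3.500: state=(0.413, 1.385)
t=3.750: state=(0.508, 1.198)
t=4.000: state=(0.638, 1.059)
t=4.250: state=(0.812, 0.963)
t=4.500: state=(1.043, 0.911)
t=4.750: state=(1.343, 0.906)
t=5.000: state=(1.726, 0.962)
t=5.250: state=(2.191, 1.109)
t=5.500: state=(2.713, 1.406)
t=5.750: state=(3.196, 1.968)
t=6.000: state=(3.439, 2.965)
t=6.250: state=(3.187, 4.479)
t=6.500: state=(2.433, 6.120)
t=6.750: state=(1.578, 7.109)
t=6.930: state=(1.106, 7.224)
compare at T: x=1.106, y=7.224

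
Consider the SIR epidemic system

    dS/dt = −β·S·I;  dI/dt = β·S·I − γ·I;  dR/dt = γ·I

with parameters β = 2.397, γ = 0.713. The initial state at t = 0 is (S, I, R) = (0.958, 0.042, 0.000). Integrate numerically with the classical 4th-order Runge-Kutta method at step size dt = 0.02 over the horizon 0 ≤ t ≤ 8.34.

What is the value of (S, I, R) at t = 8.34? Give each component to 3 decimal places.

(S, I, R) = (0.040, 0.017, 0.943)

t=0.000: state=(0.958, 0.042, 0.000)
step 1 (dt=0.02): k1=(-0.096, 0.066, 0.030), k2=(-0.098, 0.067, 0.030), k3=(-0.098, 0.067, 0.030), k4=(-0.099, 0.068, 0.031); state += dt/6·(k1+2k2+2k3+k4)
t=0.020: state=(0.956, 0.043, 0.001)
t=0.040: state=(0.954, 0.045, 0.001)
t=0.060: state=(0.952, 0.046, 0.002)
continuing one RK4 step at a time; state shown every 25 steps (Δt=0.5):
t=0.500: state=(0.888, 0.089, 0.023)
t=1.000: state=(0.763, 0.169, 0.068)
t=1.500: state=(0.587, 0.267, 0.145)
t=2.000: state=(0.407, 0.338, 0.255)
t=2.500: state=(0.267, 0.353, 0.380)
t=3.000: state=(0.178, 0.321, 0.501)
t=3.500: state=(0.125, 0.269, 0.606)
t=4.000: state=(0.093, 0.214, 0.692)
t=4.500: state=(0.074, 0.166, 0.760)
t=5.000: state=(0.063, 0.126, 0.812)
t=5.500: state=(0.055, 0.094, 0.851)
t=6.000: state=(0.050, 0.070, 0.880)
t=6.500: state=(0.046, 0.052, 0.902)
t=7.000: state=(0.044, 0.039, 0.918)
t=7.500: state=(0.042, 0.028, 0.929)
t=8.000: state=(0.041, 0.021, 0.938)
t=8.340: state=(0.040, 0.017, 0.943)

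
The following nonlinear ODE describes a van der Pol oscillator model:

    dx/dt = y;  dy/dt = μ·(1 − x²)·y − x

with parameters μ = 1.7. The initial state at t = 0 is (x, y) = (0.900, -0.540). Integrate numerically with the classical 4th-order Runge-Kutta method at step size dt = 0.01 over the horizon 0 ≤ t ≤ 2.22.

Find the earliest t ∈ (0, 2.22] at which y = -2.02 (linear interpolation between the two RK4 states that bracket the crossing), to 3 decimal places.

t=0.000: state=(0.900, -0.540)
step 1 (dt=0.01): k1=(-0.540, -1.074), k2=(-0.545, -1.078), k3=(-0.545, -1.078), k4=(-0.551, -1.082); state += dt/6·(k1+2k2+2k3+k4)
t=0.010: state=(0.895, -0.551)
t=0.020: state=(0.889, -0.562)
t=0.030: state=(0.883, -0.573)
continuing one RK4 step at a time; state shown every 10 steps (Δt=0.1):
t=0.100: state=(0.840, -0.652)
t=0.200: state=(0.769, -0.775)
t=0.300: state=(0.685, -0.915)
t=0.400: state=(0.585, -1.080)
t=0.500: state=(0.468, -1.276)
t=0.600: state=(0.329, -1.515)
t=0.700: state=(0.163, -1.804)
t=0.760: state=(0.049, -2.002)
next step: t=0.770: state=(0.029, -2.036) — y has crossed -2.02
linear interpolation between t=0.760 (-2.00167) and t=0.770 (-2.03633) → t≈0.765

t = 0.765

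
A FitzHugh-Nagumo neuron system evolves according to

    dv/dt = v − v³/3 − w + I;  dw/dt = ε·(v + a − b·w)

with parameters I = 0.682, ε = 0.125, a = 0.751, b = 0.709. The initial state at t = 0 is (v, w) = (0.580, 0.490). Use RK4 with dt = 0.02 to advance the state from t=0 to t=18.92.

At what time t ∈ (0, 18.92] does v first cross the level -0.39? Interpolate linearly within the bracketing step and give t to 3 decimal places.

t=0.000: state=(0.580, 0.490)
step 1 (dt=0.02): k1=(0.707, 0.123), k2=(0.710, 0.124), k3=(0.710, 0.124), k4=(0.714, 0.125); state += dt/6·(k1+2k2+2k3+k4)
t=0.020: state=(0.594, 0.492)
t=0.040: state=(0.609, 0.495)
t=0.060: state=(0.623, 0.498)
continuing one RK4 step at a time; state shown every 50 steps (Δt=1):
t=1.000: state=(1.316, 0.654)
t=2.000: state=(1.599, 0.868)
t=3.000: state=(1.558, 1.074)
t=4.000: state=(1.443, 1.253)
t=5.000: state=(1.302, 1.401)
t=6.000: state=(1.134, 1.518)
t=7.000: state=(0.915, 1.602)
t=8.000: state=(0.576, 1.647)
t=9.000: state=(-0.130, 1.629)
t=9.200: state=(-0.366, 1.613)
next step: t=9.220: state=(-0.391, 1.611) — v has crossed -0.39
linear interpolation between t=9.200 (-0.36569) and t=9.220 (-0.39150) → t≈9.219

t = 9.219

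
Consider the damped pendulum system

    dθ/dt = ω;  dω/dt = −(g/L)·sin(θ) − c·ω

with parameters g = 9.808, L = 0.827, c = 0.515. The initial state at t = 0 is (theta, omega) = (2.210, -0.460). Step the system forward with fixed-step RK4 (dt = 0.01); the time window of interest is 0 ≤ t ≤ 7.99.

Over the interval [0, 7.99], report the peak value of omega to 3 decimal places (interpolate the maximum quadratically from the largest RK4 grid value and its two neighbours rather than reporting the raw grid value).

t=0.000: state=(2.210, -0.460)
step 1 (dt=0.01): k1=(-0.460, -9.281), k2=(-0.506, -9.274), k3=(-0.506, -9.275), k4=(-0.553, -9.269); state += dt/6·(k1+2k2+2k3+k4)
t=0.010: state=(2.205, -0.553)
t=0.020: state=(2.199, -0.645)
t=0.030: state=(2.192, -0.738)
continuing one RK4 step at a time; state shown every 50 steps (Δt=0.5):
t=0.500: state=(0.786, -5.095)
t=1.000: state=(-1.375, -1.888)
t=1.500: state=(-0.864, 3.538)
t=2.000: state=(0.941, 2.045)
t=2.500: state=(0.659, -2.781)
t=3.000: state=(-0.743, -1.511)
t=3.500: state=(-0.427, 2.345)
t=4.000: state=(0.623, 0.877)
t=4.500: state=(0.224, -1.979)
t=5.000: state=(-0.519, -0.326)
t=5.500: state=(-0.067, 1.603)
t=6.000: state=(0.413, -0.085)
t=6.500: state=(-0.041, -1.222)
t=7.000: state=(-0.309, 0.346)
t=7.500: state=(0.105, 0.862)
t=7.990: state=(0.218, -0.452)
largest grid value and its neighbours: omega(1.660)=4.19663, omega(1.670)=4.19971, omega(1.680)=4.19789
parabola through these three points peaks at t≈1.671 with omega≈4.19975

max omega = 4.200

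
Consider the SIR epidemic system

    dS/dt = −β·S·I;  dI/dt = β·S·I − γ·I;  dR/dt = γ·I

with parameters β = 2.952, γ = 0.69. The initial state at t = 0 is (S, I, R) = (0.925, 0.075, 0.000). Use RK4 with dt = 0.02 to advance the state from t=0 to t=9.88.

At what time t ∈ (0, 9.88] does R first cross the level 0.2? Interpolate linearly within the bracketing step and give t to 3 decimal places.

t = 1.247

t=0.000: state=(0.925, 0.075, 0.000)
step 1 (dt=0.02): k1=(-0.205, 0.153, 0.052), k2=(-0.209, 0.156, 0.053), k3=(-0.209, 0.156, 0.053), k4=(-0.212, 0.158, 0.054); state += dt/6·(k1+2k2+2k3+k4)
t=0.020: state=(0.921, 0.078, 0.001)
t=0.040: state=(0.917, 0.081, 0.002)
t=0.060: state=(0.912, 0.085, 0.003)
continuing one RK4 step at a time; state shown every 25 steps (Δt=0.5):
t=0.500: state=(0.769, 0.188, 0.043)
t=1.000: state=(0.518, 0.346, 0.135)
t=1.240: state=(0.396, 0.406, 0.198)
next step: t=1.260: state=(0.387, 0.409, 0.204) — R has crossed 0.2
linear interpolation between t=1.240 (0.19807) and t=1.260 (0.20369) → t≈1.247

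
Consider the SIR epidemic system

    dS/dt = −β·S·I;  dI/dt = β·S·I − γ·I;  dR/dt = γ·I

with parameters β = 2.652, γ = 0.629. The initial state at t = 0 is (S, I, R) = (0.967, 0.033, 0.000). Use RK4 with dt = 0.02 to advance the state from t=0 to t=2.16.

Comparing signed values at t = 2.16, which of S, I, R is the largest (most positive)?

largest component: I

t=0.000: state=(0.967, 0.033, 0.000)
step 1 (dt=0.02): k1=(-0.085, 0.064, 0.021), k2=(-0.086, 0.065, 0.021), k3=(-0.086, 0.065, 0.021), k4=(-0.088, 0.066, 0.022); state += dt/6·(k1+2k2+2k3+k4)
t=0.020: state=(0.965, 0.034, 0.000)
t=0.040: state=(0.963, 0.036, 0.001)
t=0.060: state=(0.962, 0.037, 0.001)
continuing one RK4 step at a time; state shown every 5 steps (Δt=0.1):
t=0.100: state=(0.958, 0.040, 0.002)
t=0.200: state=(0.947, 0.048, 0.005)
t=0.300: state=(0.933, 0.058, 0.008)
t=0.400: state=(0.918, 0.070, 0.012)
t=0.500: state=(0.899, 0.084, 0.017)
t=0.600: state=(0.878, 0.099, 0.023)
t=0.700: state=(0.853, 0.117, 0.030)
t=0.800: state=(0.825, 0.138, 0.038)
t=0.900: state=(0.793, 0.160, 0.047)
t=1.000: state=(0.757, 0.185, 0.058)
t=1.100: state=(0.719, 0.211, 0.070)
t=1.200: state=(0.677, 0.238, 0.085)
t=1.300: state=(0.633, 0.266, 0.100)
t=1.400: state=(0.588, 0.294, 0.118)
t=1.500: state=(0.542, 0.321, 0.137)
t=1.600: state=(0.496, 0.346, 0.158)
t=1.700: state=(0.451, 0.368, 0.181)
t=1.800: state=(0.408, 0.387, 0.205)
t=1.900: state=(0.367, 0.403, 0.229)
t=2.000: state=(0.330, 0.415, 0.255)
t=2.100: state=(0.295, 0.423, 0.282)
t=2.160: state=(0.276, 0.427, 0.298)
compare at T: S=0.276, I=0.427, R=0.298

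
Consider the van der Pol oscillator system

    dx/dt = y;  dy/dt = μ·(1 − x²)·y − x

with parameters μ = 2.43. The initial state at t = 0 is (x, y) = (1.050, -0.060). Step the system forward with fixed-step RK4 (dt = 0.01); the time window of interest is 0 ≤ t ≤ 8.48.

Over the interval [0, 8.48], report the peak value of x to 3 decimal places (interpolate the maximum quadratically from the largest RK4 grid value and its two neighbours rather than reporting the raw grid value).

t=0.000: state=(1.050, -0.060)
step 1 (dt=0.01): k1=(-0.060, -1.035), k2=(-0.065, -1.034), k3=(-0.065, -1.034), k4=(-0.070, -1.032); state += dt/6·(k1+2k2+2k3+k4)
t=0.010: state=(1.049, -0.070)
t=0.020: state=(1.049, -0.081)
t=0.030: state=(1.048, -0.091)
continuing one RK4 step at a time; state shown every 50 steps (Δt=0.5):
t=0.500: state=(0.893, -0.577)
t=1.000: state=(0.399, -1.595)
t=1.500: state=(-1.057, -4.020)
t=2.000: state=(-1.980, -0.081)
t=2.500: state=(-1.888, 0.281)
t=3.000: state=(-1.734, 0.334)
t=3.500: state=(-1.551, 0.402)
t=4.000: state=(-1.322, 0.528)
t=4.500: state=(-0.995, 0.834)
t=5.000: state=(-0.363, 1.974)
t=5.500: state=(1.340, 3.934)
t=6.000: state=(2.021, -0.072)
t=6.500: state=(1.909, -0.282)
t=7.000: state=(1.757, -0.327)
t=7.500: state=(1.579, -0.390)
t=8.000: state=(1.358, -0.505)
t=8.480: state=(1.066, -0.753)
largest grid value and its neighbours: x(5.950)=2.02204, x(5.960)=2.02211, x(5.970)=2.02198
parabola through these three points peaks at t≈5.958 with x≈2.02212

max x = 2.022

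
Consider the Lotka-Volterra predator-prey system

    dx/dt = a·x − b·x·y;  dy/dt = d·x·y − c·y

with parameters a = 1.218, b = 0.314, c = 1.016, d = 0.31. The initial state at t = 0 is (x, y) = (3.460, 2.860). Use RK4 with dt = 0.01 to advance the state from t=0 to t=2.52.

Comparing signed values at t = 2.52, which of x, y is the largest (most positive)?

largest component: y

t=0.000: state=(3.460, 2.860)
step 1 (dt=0.01): k1=(1.107, 0.162), k2=(1.108, 0.167), k3=(1.108, 0.167), k4=(1.109, 0.172); state += dt/6·(k1+2k2+2k3+k4)
t=0.010: state=(3.471, 2.862)
t=0.020: state=(3.482, 2.863)
t=0.030: state=(3.493, 2.865)
continuing one RK4 step at a time; state shown every 10 steps (Δt=0.1):
t=0.100: state=(3.571, 2.881)
t=0.200: state=(3.683, 2.913)
t=0.300: state=(3.794, 2.955)
t=0.400: state=(3.903, 3.007)
t=0.500: state=(4.007, 3.071)
t=0.600: state=(4.106, 3.146)
t=0.700: state=(4.196, 3.233)
t=0.800: state=(4.275, 3.330)
t=0.900: state=(4.342, 3.439)
t=1.000: state=(4.395, 3.557)
t=1.100: state=(4.430, 3.685)
t=1.200: state=(4.448, 3.820)
t=1.300: state=(4.447, 3.961)
t=1.400: state=(4.425, 4.106)
t=1.500: state=(4.383, 4.253)
t=1.600: state=(4.322, 4.397)
t=1.700: state=(4.243, 4.536)
t=1.800: state=(4.148, 4.668)
t=1.900: state=(4.039, 4.787)
t=2.000: state=(3.919, 4.893)
t=2.100: state=(3.790, 4.981)
t=2.200: state=(3.657, 5.050)
t=2.300: state=(3.522, 5.100)
t=2.400: state=(3.388, 5.128)
t=2.500: state=(3.257, 5.135)
t=2.520: state=(3.232, 5.134)
compare at T: x=3.232, y=5.134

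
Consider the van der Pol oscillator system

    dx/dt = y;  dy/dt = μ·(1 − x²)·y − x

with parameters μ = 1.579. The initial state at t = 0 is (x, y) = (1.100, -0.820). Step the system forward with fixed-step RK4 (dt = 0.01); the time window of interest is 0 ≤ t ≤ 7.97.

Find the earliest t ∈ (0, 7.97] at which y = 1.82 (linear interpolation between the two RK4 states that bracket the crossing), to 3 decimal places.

t=0.000: state=(1.100, -0.820)
step 1 (dt=0.01): k1=(-0.820, -0.828), k2=(-0.824, -0.834), k3=(-0.824, -0.834), k4=(-0.828, -0.841); state += dt/6·(k1+2k2+2k3+k4)
t=0.010: state=(1.092, -0.828)
t=0.020: state=(1.083, -0.837)
t=0.030: state=(1.075, -0.845)
continuing one RK4 step at a time; state shown every 50 steps (Δt=0.5):
t=0.500: state=(0.547, -1.504)
t=1.000: state=(-0.585, -3.126)
t=1.500: state=(-1.879, -1.120)
t=2.000: state=(-1.973, 0.272)
t=2.500: state=(-1.782, 0.453)
t=3.000: state=(-1.526, 0.579)
t=3.500: state=(-1.187, 0.806)
t=4.000: state=(-0.665, 1.380)
t=4.180: state=(-0.382, 1.797)
next step: t=4.190: state=(-0.364, 1.825) — y has crossed 1.82
linear interpolation between t=4.180 (1.79703) and t=4.190 (1.82538) → t≈4.188

t = 4.188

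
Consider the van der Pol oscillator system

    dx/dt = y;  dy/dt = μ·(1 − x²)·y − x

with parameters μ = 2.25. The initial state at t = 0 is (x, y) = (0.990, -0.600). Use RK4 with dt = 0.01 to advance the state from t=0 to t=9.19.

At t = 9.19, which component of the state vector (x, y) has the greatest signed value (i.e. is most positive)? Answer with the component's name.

t=0.000: state=(0.990, -0.600)
step 1 (dt=0.01): k1=(-0.600, -1.017), k2=(-0.605, -1.022), k3=(-0.605, -1.022), k4=(-0.610, -1.028); state += dt/6·(k1+2k2+2k3+k4)
t=0.010: state=(0.984, -0.610)
t=0.020: state=(0.978, -0.621)
t=0.030: state=(0.972, -0.631)
continuing one RK4 step at a time; state shown every 50 steps (Δt=0.5):
t=0.500: state=(0.519, -1.431)
t=1.000: state=(-0.756, -3.865)
t=1.500: state=(-1.972, -0.405)
t=2.000: state=(-1.924, 0.280)
t=2.500: state=(-1.766, 0.346)
t=3.000: state=(-1.576, 0.418)
t=3.500: state=(-1.339, 0.546)
t=4.000: state=(-1.002, 0.850)
t=4.500: state=(-0.372, 1.916)
t=5.000: state=(1.240, 3.911)
t=5.500: state=(2.021, 0.001)
t=6.000: state=(1.914, -0.297)
t=6.500: state=(1.752, -0.352)
t=7.000: state=(1.559, -0.425)
t=7.500: state=(1.317, -0.561)
t=8.000: state=(0.968, -0.892)
t=8.500: state=(0.294, -2.087)
t=9.000: state=(-1.388, -3.616)
t=9.190: state=(-1.874, -1.465)
compare at T: x=-1.874, y=-1.465

largest component: y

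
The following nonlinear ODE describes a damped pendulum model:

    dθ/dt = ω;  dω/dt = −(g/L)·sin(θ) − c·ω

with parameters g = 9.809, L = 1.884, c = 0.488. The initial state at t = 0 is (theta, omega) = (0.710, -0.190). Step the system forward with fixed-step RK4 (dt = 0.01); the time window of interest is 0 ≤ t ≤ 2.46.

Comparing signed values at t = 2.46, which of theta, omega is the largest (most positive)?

t=0.000: state=(0.710, -0.190)
step 1 (dt=0.01): k1=(-0.190, -3.301), k2=(-0.207, -3.289), k3=(-0.206, -3.289), k4=(-0.223, -3.277); state += dt/6·(k1+2k2+2k3+k4)
t=0.010: state=(0.708, -0.223)
t=0.020: state=(0.706, -0.256)
t=0.030: state=(0.703, -0.288)
continuing one RK4 step at a time; state shown every 10 steps (Δt=0.1):
t=0.100: state=(0.675, -0.506)
t=0.200: state=(0.610, -0.787)
t=0.300: state=(0.519, -1.022)
t=0.400: state=(0.407, -1.201)
t=0.500: state=(0.281, -1.315)
t=0.600: state=(0.147, -1.360)
t=0.700: state=(0.011, -1.335)
t=0.800: state=(-0.118, -1.244)
t=0.900: state=(-0.236, -1.094)
t=1.000: state=(-0.336, -0.898)
t=1.100: state=(-0.414, -0.668)
t=1.200: state=(-0.469, -0.418)
t=1.300: state=(-0.498, -0.161)
t=1.400: state=(-0.501, 0.091)
t=1.500: state=(-0.480, 0.326)
t=1.600: state=(-0.437, 0.536)
t=1.700: state=(-0.374, 0.712)
t=1.800: state=(-0.296, 0.845)
t=1.900: state=(-0.206, 0.931)
t=2.000: state=(-0.111, 0.967)
t=2.100: state=(-0.015, 0.953)
t=2.200: state=(0.078, 0.891)
t=2.300: state=(0.162, 0.787)
t=2.400: state=(0.234, 0.649)
t=2.460: state=(0.270, 0.553)
compare at T: theta=0.270, omega=0.553

largest component: omega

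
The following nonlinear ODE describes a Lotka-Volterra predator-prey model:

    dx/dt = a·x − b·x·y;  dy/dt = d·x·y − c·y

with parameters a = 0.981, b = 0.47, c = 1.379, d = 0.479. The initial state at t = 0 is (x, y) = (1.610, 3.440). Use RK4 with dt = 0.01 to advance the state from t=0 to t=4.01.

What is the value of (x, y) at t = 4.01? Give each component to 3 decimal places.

(x, y) = (5.394, 2.031)

t=0.000: state=(1.610, 3.440)
step 1 (dt=0.01): k1=(-1.024, -2.091), k2=(-1.012, -2.093), k3=(-1.013, -2.093), k4=(-1.001, -2.095); state += dt/6·(k1+2k2+2k3+k4)
t=0.010: state=(1.600, 3.419)
t=0.020: state=(1.590, 3.398)
t=0.030: state=(1.580, 3.377)
continuing one RK4 step at a time; state shown every 20 steps (Δt=0.2):
t=0.200: state=(1.446, 3.021)
t=0.400: state=(1.350, 2.620)
t=0.600: state=(1.307, 2.257)
t=0.800: state=(1.306, 1.941)
t=1.000: state=(1.341, 1.672)
t=1.200: state=(1.410, 1.447)
t=1.400: state=(1.511, 1.263)
t=1.600: state=(1.644, 1.115)
t=1.800: state=(1.812, 0.998)
t=2.000: state=(2.016, 0.910)
t=2.200: state=(2.259, 0.847)
t=2.400: state=(2.544, 0.809)
t=2.600: state=(2.871, 0.795)
t=2.800: state=(3.240, 0.809)
t=3.000: state=(3.647, 0.853)
t=3.200: state=(4.081, 0.938)
t=3.400: state=(4.520, 1.075)
t=3.600: state=(4.926, 1.283)
t=3.800: state=(5.242, 1.586)
t=4.000: state=(5.392, 2.007)
t=4.010: state=(5.394, 2.031)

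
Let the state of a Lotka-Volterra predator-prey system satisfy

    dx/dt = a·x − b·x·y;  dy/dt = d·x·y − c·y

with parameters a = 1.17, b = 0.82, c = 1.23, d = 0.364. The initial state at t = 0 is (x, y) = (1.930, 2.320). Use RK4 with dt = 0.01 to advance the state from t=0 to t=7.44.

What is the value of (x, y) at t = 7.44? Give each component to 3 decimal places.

t=0.000: state=(1.930, 2.320)
step 1 (dt=0.01): k1=(-1.414, -1.224), k2=(-1.399, -1.226), k3=(-1.399, -1.226), k4=(-1.384, -1.229); state += dt/6·(k1+2k2+2k3+k4)
t=0.010: state=(1.916, 2.308)
t=0.020: state=(1.902, 2.295)
t=0.030: state=(1.889, 2.283)
continuing one RK4 step at a time; state shown every 25 steps (Δt=0.25):
t=0.250: state=(1.659, 2.006)
t=0.500: state=(1.521, 1.703)
t=0.750: state=(1.478, 1.435)
t=1.000: state=(1.512, 1.208)
t=1.250: state=(1.612, 1.023)
t=1.500: state=(1.779, 0.877)
t=1.750: state=(2.015, 0.766)
t=2.000: state=(2.327, 0.686)
t=2.250: state=(2.724, 0.634)
t=2.500: state=(3.214, 0.611)
t=2.750: state=(3.799, 0.617)
t=3.000: state=(4.468, 0.661)
t=3.250: state=(5.183, 0.754)
t=3.500: state=(5.860, 0.917)
t=3.750: state=(6.346, 1.177)
t=4.000: state=(6.439, 1.555)
t=4.250: state=(5.985, 2.020)
t=4.500: state=(5.056, 2.461)
t=4.750: state=(3.964, 2.728)
t=5.000: state=(3.017, 2.750)
t=5.250: state=(2.335, 2.575)
t=5.500: state=(1.898, 2.292)
t=5.750: state=(1.642, 1.977)
t=6.000: state=(1.513, 1.677)
t=6.250: state=(1.478, 1.412)
t=6.500: state=(1.518, 1.189)
t=6.750: state=(1.625, 1.008)
t=7.000: state=(1.798, 0.866)
t=7.250: state=(2.040, 0.758)
t=7.440: state=(2.276, 0.696)

(x, y) = (2.276, 0.696)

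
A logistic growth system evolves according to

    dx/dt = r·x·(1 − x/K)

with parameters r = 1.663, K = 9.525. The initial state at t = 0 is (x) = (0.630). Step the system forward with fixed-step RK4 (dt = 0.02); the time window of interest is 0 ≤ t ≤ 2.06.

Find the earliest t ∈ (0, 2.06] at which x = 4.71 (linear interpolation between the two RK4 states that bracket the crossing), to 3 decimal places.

t=0.000: state=(0.630)
step 1 (dt=0.02): k1=(0.978), k2=(0.992), k3=(0.993), k4=(1.007); state += dt/6·(k1+2k2+2k3+k4)
t=0.020: state=(0.650)
t=0.040: state=(0.670)
t=0.060: state=(0.691)
continuing one RK4 step at a time; state shown every 5 steps (Δt=0.1):
t=0.100: state=(0.735)
t=0.200: state=(0.856)
t=0.300: state=(0.995)
t=0.400: state=(1.153)
t=0.500: state=(1.333)
t=0.600: state=(1.535)
t=0.700: state=(1.761)
t=0.800: state=(2.013)
t=0.900: state=(2.289)
t=1.000: state=(2.591)
t=1.100: state=(2.916)
t=1.200: state=(3.263)
t=1.300: state=(3.628)
t=1.400: state=(4.009)
t=1.500: state=(4.399)
t=1.560: state=(4.636)
next step: t=1.580: state=(4.715) — x has crossed 4.71
linear interpolation between t=1.560 (4.63574) and t=1.580 (4.71491) → t≈1.579

t = 1.579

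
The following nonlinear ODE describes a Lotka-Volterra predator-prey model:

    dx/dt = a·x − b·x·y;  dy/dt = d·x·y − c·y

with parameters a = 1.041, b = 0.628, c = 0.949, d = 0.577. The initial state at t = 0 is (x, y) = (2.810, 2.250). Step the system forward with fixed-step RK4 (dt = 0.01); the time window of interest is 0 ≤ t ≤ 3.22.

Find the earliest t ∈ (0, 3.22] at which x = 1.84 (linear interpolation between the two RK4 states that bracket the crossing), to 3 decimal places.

t=0.000: state=(2.810, 2.250)
step 1 (dt=0.01): k1=(-1.045, 1.513), k2=(-1.057, 1.511), k3=(-1.057, 1.511), k4=(-1.068, 1.509); state += dt/6·(k1+2k2+2k3+k4)
t=0.010: state=(2.799, 2.265)
t=0.020: state=(2.789, 2.280)
t=0.030: state=(2.778, 2.295)
continuing one RK4 step at a time; state shown every 20 steps (Δt=0.2):
t=0.200: state=(2.561, 2.539)
t=0.400: state=(2.257, 2.774)
t=0.600: state=(1.942, 2.923)
t=0.660: state=(1.850, 2.949)
next step: t=0.670: state=(1.835, 2.952) — x has crossed 1.84
linear interpolation between t=0.660 (1.85024) and t=0.670 (1.83528) → t≈0.667

t = 0.667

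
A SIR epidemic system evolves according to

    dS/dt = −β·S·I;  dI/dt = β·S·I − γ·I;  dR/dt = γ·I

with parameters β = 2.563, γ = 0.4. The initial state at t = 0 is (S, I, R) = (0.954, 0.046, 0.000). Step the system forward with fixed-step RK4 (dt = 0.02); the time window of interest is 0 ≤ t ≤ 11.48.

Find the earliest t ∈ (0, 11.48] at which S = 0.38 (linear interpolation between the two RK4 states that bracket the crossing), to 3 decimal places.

t=0.000: state=(0.954, 0.046, 0.000)
step 1 (dt=0.02): k1=(-0.112, 0.094, 0.018), k2=(-0.115, 0.096, 0.019), k3=(-0.115, 0.096, 0.019), k4=(-0.117, 0.098, 0.019); state += dt/6·(k1+2k2+2k3+k4)
t=0.020: state=(0.952, 0.048, 0.000)
t=0.040: state=(0.949, 0.050, 0.001)
t=0.060: state=(0.947, 0.052, 0.001)
continuing one RK4 step at a time; state shown every 25 steps (Δt=0.5):
t=0.500: state=(0.863, 0.122, 0.016)
t=1.000: state=(0.676, 0.270, 0.054)
t=1.500: state=(0.426, 0.448, 0.126)
t=1.580: state=(0.387, 0.472, 0.141)
next step: t=1.600: state=(0.378, 0.477, 0.144) — S has crossed 0.38
linear interpolation between t=1.580 (0.38744) and t=1.600 (0.37812) → t≈1.596

t = 1.596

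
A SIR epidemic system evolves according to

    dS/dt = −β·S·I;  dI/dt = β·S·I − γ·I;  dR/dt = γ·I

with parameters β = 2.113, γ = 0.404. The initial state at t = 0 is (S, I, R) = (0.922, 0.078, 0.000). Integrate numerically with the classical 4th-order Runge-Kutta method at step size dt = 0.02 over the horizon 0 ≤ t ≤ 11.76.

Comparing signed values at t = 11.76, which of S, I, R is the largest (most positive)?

t=0.000: state=(0.922, 0.078, 0.000)
step 1 (dt=0.02): k1=(-0.152, 0.120, 0.032), k2=(-0.154, 0.122, 0.032), k3=(-0.154, 0.122, 0.032), k4=(-0.156, 0.124, 0.032); state += dt/6·(k1+2k2+2k3+k4)
t=0.020: state=(0.919, 0.080, 0.001)
t=0.040: state=(0.916, 0.083, 0.001)
t=0.060: state=(0.912, 0.086, 0.002)
continuing one RK4 step at a time; state shown every 25 steps (Δt=0.5):
t=0.500: state=(0.816, 0.161, 0.023)
t=1.000: state=(0.647, 0.286, 0.068)
t=1.500: state=(0.446, 0.415, 0.139)
t=2.000: state=(0.274, 0.494, 0.232)
t=2.500: state=(0.161, 0.505, 0.334)
t=3.000: state=(0.096, 0.471, 0.433)
t=3.500: state=(0.060, 0.417, 0.523)
t=4.000: state=(0.040, 0.359, 0.601)
t=4.500: state=(0.028, 0.304, 0.668)
t=5.000: state=(0.021, 0.255, 0.725)
t=5.500: state=(0.016, 0.212, 0.772)
t=6.000: state=(0.013, 0.176, 0.811)
t=6.500: state=(0.011, 0.146, 0.843)
t=7.000: state=(0.010, 0.120, 0.870)
t=7.500: state=(0.009, 0.099, 0.892)
t=8.000: state=(0.008, 0.082, 0.910)
t=8.500: state=(0.007, 0.067, 0.925)
t=9.000: state=(0.007, 0.056, 0.938)
t=9.500: state=(0.006, 0.046, 0.948)
t=10.000: state=(0.006, 0.038, 0.956)
t=10.500: state=(0.006, 0.031, 0.963)
t=11.000: state=(0.006, 0.025, 0.969)
t=11.500: state=(0.006, 0.021, 0.973)
t=11.760: state=(0.006, 0.019, 0.976)
compare at T: S=0.006, I=0.019, R=0.976

largest component: R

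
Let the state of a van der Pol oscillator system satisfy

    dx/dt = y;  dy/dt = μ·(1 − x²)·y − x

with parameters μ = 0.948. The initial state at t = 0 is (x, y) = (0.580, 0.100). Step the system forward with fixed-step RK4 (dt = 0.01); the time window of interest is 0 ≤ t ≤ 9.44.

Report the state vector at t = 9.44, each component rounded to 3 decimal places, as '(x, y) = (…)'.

t=0.000: state=(0.580, 0.100)
step 1 (dt=0.01): k1=(0.100, -0.517), k2=(0.097, -0.519), k3=(0.097, -0.519), k4=(0.095, -0.521); state += dt/6·(k1+2k2+2k3+k4)
t=0.010: state=(0.581, 0.095)
t=0.020: state=(0.582, 0.090)
t=0.030: state=(0.583, 0.084)
continuing one RK4 step at a time; state shown every 50 steps (Δt=0.5):
t=0.500: state=(0.557, -0.205)
t=1.000: state=(0.362, -0.588)
t=1.500: state=(-0.045, -1.048)
t=2.000: state=(-0.668, -1.374)
t=2.500: state=(-1.275, -0.892)
t=3.000: state=(-1.489, 0.004)
t=3.500: state=(-1.333, 0.574)
t=4.000: state=(-0.933, 1.037)
t=4.500: state=(-0.255, 1.740)
t=5.000: state=(0.830, 2.455)
t=5.500: state=(1.793, 1.040)
t=6.000: state=(1.932, -0.244)
t=6.500: state=(1.696, -0.644)
t=7.000: state=(1.304, -0.932)
t=7.500: state=(0.731, -1.416)
t=8.000: state=(-0.187, -2.316)
t=8.500: state=(-1.431, -2.166)
t=9.000: state=(-1.996, -0.215)
t=9.440: state=(-1.917, 0.444)

(x, y) = (-1.917, 0.444)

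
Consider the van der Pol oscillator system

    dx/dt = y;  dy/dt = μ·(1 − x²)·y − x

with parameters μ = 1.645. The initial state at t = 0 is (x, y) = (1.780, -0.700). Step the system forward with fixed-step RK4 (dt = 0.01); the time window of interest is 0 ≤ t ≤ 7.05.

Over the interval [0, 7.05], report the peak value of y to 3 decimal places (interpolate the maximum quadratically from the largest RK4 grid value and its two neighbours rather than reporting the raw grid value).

max y = 3.392

t=0.000: state=(1.780, -0.700)
step 1 (dt=0.01): k1=(-0.700, 0.717), k2=(-0.696, 0.693), k3=(-0.697, 0.694), k4=(-0.693, 0.671); state += dt/6·(k1+2k2+2k3+k4)
t=0.010: state=(1.773, -0.693)
t=0.020: state=(1.766, -0.687)
t=0.030: state=(1.759, -0.681)
continuing one RK4 step at a time; state shown every 25 steps (Δt=0.25):
t=0.250: state=(1.618, -0.622)
t=0.500: state=(1.461, -0.651)
t=0.750: state=(1.288, -0.742)
t=1.000: state=(1.084, -0.902)
t=1.250: state=(0.828, -1.176)
t=1.500: state=(0.478, -1.666)
t=1.750: state=(-0.036, -2.511)
t=2.000: state=(-0.785, -3.381)
t=2.250: state=(-1.572, -2.511)
t=2.500: state=(-1.959, -0.704)
t=2.750: state=(-2.018, 0.083)
t=3.000: state=(-1.963, 0.313)
t=3.250: state=(-1.873, 0.396)
t=3.500: state=(-1.767, 0.449)
t=3.750: state=(-1.648, 0.502)
t=4.000: state=(-1.515, 0.568)
t=4.250: state=(-1.362, 0.659)
t=4.500: state=(-1.182, 0.794)
t=4.750: state=(-0.959, 1.007)
t=5.000: state=(-0.666, 1.373)
t=5.250: state=(-0.249, 2.023)
t=5.500: state=(0.376, 3.003)
t=5.750: state=(1.197, 3.247)
t=6.000: state=(1.816, 1.534)
t=6.250: state=(2.009, 0.206)
t=6.500: state=(1.995, -0.228)
t=6.750: state=(1.919, -0.362)
t=7.000: state=(1.820, -0.424)
t=7.050: state=(1.798, -0.434)
largest grid value and its neighbours: y(5.660)=3.39157, y(5.670)=3.39179, y(5.680)=3.38814
parabola through these three points peaks at t≈5.666 with y≈3.39217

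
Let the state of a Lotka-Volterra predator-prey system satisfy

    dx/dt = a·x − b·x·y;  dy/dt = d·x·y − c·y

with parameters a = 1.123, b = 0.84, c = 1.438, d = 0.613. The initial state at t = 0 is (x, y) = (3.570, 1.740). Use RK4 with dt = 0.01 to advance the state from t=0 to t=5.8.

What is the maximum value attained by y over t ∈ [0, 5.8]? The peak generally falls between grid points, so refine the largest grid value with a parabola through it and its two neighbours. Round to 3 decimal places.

max y = 2.270

t=0.000: state=(3.570, 1.740)
step 1 (dt=0.01): k1=(-1.209, 1.306), k2=(-1.226, 1.304), k3=(-1.226, 1.304), k4=(-1.244, 1.302); state += dt/6·(k1+2k2+2k3+k4)
t=0.010: state=(3.558, 1.753)
t=0.020: state=(3.545, 1.766)
t=0.030: state=(3.532, 1.779)
continuing one RK4 step at a time; state shown every 20 steps (Δt=0.2):
t=0.200: state=(3.266, 1.987)
t=0.400: state=(2.880, 2.173)
t=0.600: state=(2.480, 2.263)
t=0.800: state=(2.122, 2.249)
t=1.000: state=(1.834, 2.149)
t=1.200: state=(1.620, 1.990)
t=1.400: state=(1.475, 1.803)
t=1.600: state=(1.386, 1.611)
t=1.800: state=(1.344, 1.428)
t=2.000: state=(1.343, 1.262)
t=2.200: state=(1.377, 1.118)
t=2.400: state=(1.443, 0.997)
t=2.600: state=(1.541, 0.897)
t=2.800: state=(1.671, 0.819)
t=3.000: state=(1.832, 0.761)
t=3.200: state=(2.025, 0.723)
t=3.400: state=(2.249, 0.705)
t=3.600: state=(2.502, 0.707)
t=3.800: state=(2.776, 0.733)
t=4.000: state=(3.060, 0.786)
t=4.200: state=(3.334, 0.873)
t=4.400: state=(3.568, 1.000)
t=4.600: state=(3.724, 1.174)
t=4.800: state=(3.759, 1.395)
t=5.000: state=(3.645, 1.650)
t=5.200: state=(3.383, 1.906)
t=5.400: state=(3.017, 2.119)
t=5.600: state=(2.615, 2.244)
t=5.800: state=(2.238, 2.265)
largest grid value and its neighbours: y(5.730)=2.26977, y(5.740)=2.26989, y(5.750)=2.26975
parabola through these three points peaks at t≈5.740 with y≈2.26989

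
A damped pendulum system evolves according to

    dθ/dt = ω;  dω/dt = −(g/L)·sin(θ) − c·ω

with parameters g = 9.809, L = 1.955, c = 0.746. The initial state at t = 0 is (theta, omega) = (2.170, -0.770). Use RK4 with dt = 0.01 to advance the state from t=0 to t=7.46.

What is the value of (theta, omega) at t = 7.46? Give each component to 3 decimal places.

(theta, omega) = (-0.118, 0.011)

t=0.000: state=(2.170, -0.770)
step 1 (dt=0.01): k1=(-0.770, -3.569), k2=(-0.788, -3.566), k3=(-0.788, -3.567), k4=(-0.806, -3.564); state += dt/6·(k1+2k2+2k3+k4)
t=0.010: state=(2.162, -0.806)
t=0.020: state=(2.154, -0.841)
t=0.030: state=(2.145, -0.877)
continuing one RK4 step at a time; state shown every 25 steps (Δt=0.25):
t=0.250: state=(1.866, -1.660)
t=0.500: state=(1.343, -2.507)
t=0.750: state=(0.640, -3.019)
t=1.000: state=(-0.103, -2.784)
t=1.250: state=(-0.692, -1.844)
t=1.500: state=(-1.004, -0.653)
t=1.750: state=(-1.027, 0.444)
t=2.000: state=(-0.804, 1.283)
t=2.250: state=(-0.418, 1.720)
t=2.500: state=(0.013, 1.647)
t=2.750: state=(0.368, 1.133)
t=3.000: state=(0.562, 0.409)
t=3.250: state=(0.575, -0.291)
t=3.500: state=(0.433, -0.801)
t=3.750: state=(0.198, -1.021)
t=4.000: state=(-0.051, -0.924)
t=4.250: state=(-0.244, -0.588)
t=4.500: state=(-0.336, -0.149)
t=4.750: state=(-0.321, 0.254)
t=5.000: state=(-0.221, 0.522)
t=5.250: state=(-0.076, 0.601)
t=5.500: state=(0.065, 0.501)
t=5.750: state=(0.164, 0.278)
t=6.000: state=(0.201, 0.016)
t=6.250: state=(0.175, -0.205)
t=6.500: state=(0.106, -0.332)
t=6.750: state=(0.019, -0.346)
t=7.000: state=(-0.059, -0.261)
t=7.250: state=(-0.107, -0.118)
t=7.460: state=(-0.118, 0.011)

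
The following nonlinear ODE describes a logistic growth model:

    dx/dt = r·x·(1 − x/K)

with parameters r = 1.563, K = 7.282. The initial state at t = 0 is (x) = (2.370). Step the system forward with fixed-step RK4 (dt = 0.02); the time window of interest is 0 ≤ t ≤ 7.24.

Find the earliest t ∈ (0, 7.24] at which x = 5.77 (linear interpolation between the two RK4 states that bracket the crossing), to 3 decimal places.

t=0.000: state=(2.370)
step 1 (dt=0.02): k1=(2.499), k2=(2.512), k3=(2.512), k4=(2.526); state += dt/6·(k1+2k2+2k3+k4)
t=0.020: state=(2.420)
t=0.040: state=(2.471)
t=0.060: state=(2.522)
continuing one RK4 step at a time; state shown every 25 steps (Δt=0.5):
t=0.500: state=(3.737)
t=1.000: state=(5.077)
t=1.320: state=(5.764)
next step: t=1.340: state=(5.801) — x has crossed 5.77
linear interpolation between t=1.320 (5.76416) and t=1.340 (5.80137) → t≈1.323

t = 1.323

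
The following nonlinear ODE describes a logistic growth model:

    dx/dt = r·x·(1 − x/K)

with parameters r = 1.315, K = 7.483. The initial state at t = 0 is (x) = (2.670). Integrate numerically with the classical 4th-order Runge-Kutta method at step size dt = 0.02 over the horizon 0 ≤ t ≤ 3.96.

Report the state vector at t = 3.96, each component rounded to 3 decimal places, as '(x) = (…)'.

t=0.000: state=(2.670)
step 1 (dt=0.02): k1=(2.258), k2=(2.267), k3=(2.267), k4=(2.275); state += dt/6·(k1+2k2+2k3+k4)
t=0.020: state=(2.715)
t=0.040: state=(2.761)
t=0.060: state=(2.807)
continuing one RK4 step at a time; state shown every 10 steps (Δt=0.2):
t=0.200: state=(3.137)
t=0.400: state=(3.623)
t=0.600: state=(4.114)
t=0.800: state=(4.592)
t=1.000: state=(5.043)
t=1.200: state=(5.454)
t=1.400: state=(5.819)
t=1.600: state=(6.134)
t=1.800: state=(6.401)
t=2.000: state=(6.623)
t=2.200: state=(6.803)
t=2.400: state=(6.949)
t=2.600: state=(7.066)
t=2.800: state=(7.158)
t=3.000: state=(7.231)
t=3.200: state=(7.288)
t=3.400: state=(7.332)
t=3.600: state=(7.366)
t=3.800: state=(7.393)
t=3.960: state=(7.410)

(x) = (7.410)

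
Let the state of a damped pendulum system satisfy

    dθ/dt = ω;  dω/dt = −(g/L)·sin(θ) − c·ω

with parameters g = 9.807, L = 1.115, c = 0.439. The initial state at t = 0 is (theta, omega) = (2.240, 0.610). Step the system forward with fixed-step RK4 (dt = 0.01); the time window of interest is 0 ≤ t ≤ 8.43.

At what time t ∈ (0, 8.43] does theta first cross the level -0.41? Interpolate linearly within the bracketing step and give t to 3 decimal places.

t=0.000: state=(2.240, 0.610)
step 1 (dt=0.01): k1=(0.610, -7.166), k2=(0.574, -7.134), k3=(0.574, -7.135), k4=(0.539, -7.103); state += dt/6·(k1+2k2+2k3+k4)
t=0.010: state=(2.246, 0.539)
t=0.020: state=(2.251, 0.468)
t=0.030: state=(2.255, 0.398)
continuing one RK4 step at a time; state shown every 50 steps (Δt=0.5):
t=0.500: state=(1.689, -2.870)
t=1.000: state=(-0.397, -4.332)
next step: t=1.010: state=(-0.440, -4.277) — theta has crossed -0.41
linear interpolation between t=1.000 (-0.39721) and t=1.010 (-0.44026) → t≈1.003

t = 1.003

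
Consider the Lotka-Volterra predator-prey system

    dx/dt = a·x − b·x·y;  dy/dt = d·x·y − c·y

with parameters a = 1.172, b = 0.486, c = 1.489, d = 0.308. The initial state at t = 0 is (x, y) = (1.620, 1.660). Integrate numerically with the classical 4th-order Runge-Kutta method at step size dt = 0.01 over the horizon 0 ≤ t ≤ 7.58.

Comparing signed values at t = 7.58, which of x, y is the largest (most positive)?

t=0.000: state=(1.620, 1.660)
step 1 (dt=0.01): k1=(0.592, -1.643), k2=(0.599, -1.634), k3=(0.599, -1.634), k4=(0.607, -1.624); state += dt/6·(k1+2k2+2k3+k4)
t=0.010: state=(1.626, 1.644)
t=0.020: state=(1.632, 1.628)
t=0.030: state=(1.638, 1.612)
continuing one RK4 step at a time; state shown every 25 steps (Δt=0.25):
t=0.250: state=(1.816, 1.305)
t=0.500: state=(2.112, 1.045)
t=0.750: state=(2.523, 0.861)
t=1.000: state=(3.071, 0.735)
t=1.250: state=(3.784, 0.659)
t=1.500: state=(4.693, 0.628)
t=1.750: state=(5.824, 0.648)
t=2.000: state=(7.184, 0.736)
t=2.250: state=(8.712, 0.935)
t=2.500: state=(10.201, 1.336)
t=2.750: state=(11.146, 2.108)
t=3.000: state=(10.743, 3.412)
t=3.250: state=(8.630, 5.003)
t=3.500: state=(5.862, 6.018)
t=3.750: state=(3.756, 5.969)
t=4.000: state=(2.541, 5.217)
t=4.250: state=(1.915, 4.257)
t=4.500: state=(1.619, 3.356)
t=4.750: state=(1.513, 2.607)
t=5.000: state=(1.534, 2.019)
t=5.250: state=(1.655, 1.572)
t=5.500: state=(1.872, 1.240)
t=5.750: state=(2.192, 0.999)
t=6.000: state=(2.631, 0.828)
t=6.250: state=(3.213, 0.714)
t=6.500: state=(3.967, 0.648)
t=6.750: state=(4.923, 0.628)
t=7.000: state=(6.106, 0.661)
t=7.250: state=(7.511, 0.768)
t=7.500: state=(9.057, 1.002)
t=7.580: state=(9.547, 1.118)
compare at T: x=9.547, y=1.118

largest component: x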